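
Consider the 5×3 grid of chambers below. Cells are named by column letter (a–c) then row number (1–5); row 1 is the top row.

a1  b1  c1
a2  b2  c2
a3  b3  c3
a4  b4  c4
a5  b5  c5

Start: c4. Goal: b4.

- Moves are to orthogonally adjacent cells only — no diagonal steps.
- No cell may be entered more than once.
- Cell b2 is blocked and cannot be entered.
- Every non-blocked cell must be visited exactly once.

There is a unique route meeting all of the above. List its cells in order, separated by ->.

c4 -> c5 -> b5 -> a5 -> a4 -> a3 -> a2 -> a1 -> b1 -> c1 -> c2 -> c3 -> b3 -> b4

Need to visit all 14 open cells exactly once, starting at c4 and ending at b4.
Cell a1 has only two open neighbours (a2 and b1), so the path must pass straight through it: one of those is the cell it's entered from and the other is where it exits.
Route from c4: down 1 to c5, left 2 to a5, up 4 to a1, right 2 to c1, down 2 to c3, left 1 to b3, down 1 to b4 — 13 moves in all.
Check: all 14 open cells covered.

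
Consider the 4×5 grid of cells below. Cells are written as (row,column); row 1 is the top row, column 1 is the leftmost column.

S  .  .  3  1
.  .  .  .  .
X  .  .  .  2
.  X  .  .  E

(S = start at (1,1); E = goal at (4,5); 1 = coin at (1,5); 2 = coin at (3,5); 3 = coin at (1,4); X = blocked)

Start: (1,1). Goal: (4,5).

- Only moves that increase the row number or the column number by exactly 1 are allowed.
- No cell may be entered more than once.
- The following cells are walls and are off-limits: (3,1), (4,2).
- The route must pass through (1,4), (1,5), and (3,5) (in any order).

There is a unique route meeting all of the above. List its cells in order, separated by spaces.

(1,1) (1,2) (1,3) (1,4) (1,5) (2,5) (3,5) (4,5)

Moves only go right or down, so the column and row indices never decrease.
Route from (1,1): 4× right (reaching (1,5)), 3× down (reaching (4,5)) — 7 moves in all.
Check: all required cells visited.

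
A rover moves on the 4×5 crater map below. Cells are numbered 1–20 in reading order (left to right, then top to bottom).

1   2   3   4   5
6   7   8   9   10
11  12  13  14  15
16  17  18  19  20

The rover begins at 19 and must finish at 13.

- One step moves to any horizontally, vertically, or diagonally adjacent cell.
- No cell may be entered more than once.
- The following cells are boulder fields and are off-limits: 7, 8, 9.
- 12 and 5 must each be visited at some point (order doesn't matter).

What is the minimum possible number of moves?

9

Any route passes through 12 and 5 in some order between 19 and 13. Summing Chebyshev distances along each leg and taking the cheapest ordering (19 → 12 → 5 → 13) gives a lower bound of 2 + 3 + 2 = 7 moves.
That bound ignores the blocked cells. Measuring each leg by the fewest moves that actually steer around them (19→5: 3; 5→12: 4; 12→13: 1) raises the lower bound to 8.
The shortest route satisfying every rule uses 9 moves: 19 → 14 → 10 → 5 → 4 → 3 → 2 → 6 → 12 → 13.
The no-revisit rule (legs can't share cells) pushes the minimum above the 8-move bound; an exhaustive check rules out every length from 8 to 8, leaving 9 as the minimum.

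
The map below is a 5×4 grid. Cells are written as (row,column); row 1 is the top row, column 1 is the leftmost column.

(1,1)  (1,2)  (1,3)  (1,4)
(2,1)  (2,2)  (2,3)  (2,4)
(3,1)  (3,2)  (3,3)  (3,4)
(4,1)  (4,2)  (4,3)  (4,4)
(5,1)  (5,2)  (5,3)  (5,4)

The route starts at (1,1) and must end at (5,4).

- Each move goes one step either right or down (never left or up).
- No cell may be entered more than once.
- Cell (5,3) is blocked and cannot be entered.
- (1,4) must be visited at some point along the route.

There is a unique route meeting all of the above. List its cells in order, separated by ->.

(1,1) -> (1,2) -> (1,3) -> (1,4) -> (2,4) -> (3,4) -> (4,4) -> (5,4)

Moves only go right or down, so the column and row indices never decrease.
Route from (1,1): 3× right (reaching (1,4)), 4× down (reaching (5,4)) — 7 moves in all.
Check: all required cells visited.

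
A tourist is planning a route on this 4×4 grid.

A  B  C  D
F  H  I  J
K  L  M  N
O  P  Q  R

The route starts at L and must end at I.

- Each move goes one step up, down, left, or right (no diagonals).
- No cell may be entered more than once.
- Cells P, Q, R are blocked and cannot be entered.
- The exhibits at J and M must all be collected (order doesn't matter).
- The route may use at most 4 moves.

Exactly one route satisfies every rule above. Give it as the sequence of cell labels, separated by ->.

The budget equals the shortest possible length, so every move has to be on a shortest route through the required cells.
Route from L: right 2 to N, up 1 to J, left 1 to I — 4 moves in all.
Check: all required cells visited; 4 ≤ 4 moves.

L -> M -> N -> J -> I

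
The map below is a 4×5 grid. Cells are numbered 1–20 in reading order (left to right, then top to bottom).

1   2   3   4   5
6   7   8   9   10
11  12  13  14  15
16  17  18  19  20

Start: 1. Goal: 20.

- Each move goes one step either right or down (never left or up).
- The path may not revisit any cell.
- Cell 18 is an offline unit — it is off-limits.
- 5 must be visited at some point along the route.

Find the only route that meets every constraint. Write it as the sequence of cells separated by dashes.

Moves only go right or down, so the column and row indices never decrease.
Route from 1: 4× right (reaching 5), 3× down (reaching 20) — 7 moves in all.
Check: all required cells visited.

1 - 2 - 3 - 4 - 5 - 10 - 15 - 20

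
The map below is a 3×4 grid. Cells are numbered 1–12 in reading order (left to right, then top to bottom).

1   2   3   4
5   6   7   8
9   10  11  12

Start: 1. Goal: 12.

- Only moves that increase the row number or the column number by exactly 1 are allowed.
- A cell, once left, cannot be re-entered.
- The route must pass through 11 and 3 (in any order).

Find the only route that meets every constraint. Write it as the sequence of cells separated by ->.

Moves only go right or down, so the column and row indices never decrease.
Route from 1: right 2 to 3, down 2 to 11, right 1 to 12 — 5 moves in all.
Check: all required cells visited.

1 -> 2 -> 3 -> 7 -> 11 -> 12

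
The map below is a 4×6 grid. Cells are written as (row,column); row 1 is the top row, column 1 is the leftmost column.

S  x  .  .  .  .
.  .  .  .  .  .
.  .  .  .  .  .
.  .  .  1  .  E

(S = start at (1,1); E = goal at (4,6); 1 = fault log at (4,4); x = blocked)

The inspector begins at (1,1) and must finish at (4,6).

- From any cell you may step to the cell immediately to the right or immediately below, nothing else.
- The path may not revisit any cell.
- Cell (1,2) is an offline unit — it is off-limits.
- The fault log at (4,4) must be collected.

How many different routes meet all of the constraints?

10

A right/down-only route from (1,1) to (4,6) makes exactly 3 down-moves and 5 right-moves in some order.
With no other constraints that would be C(8,3) = 56 routes.
Split at (4,4) and multiply the segment counts (each segment already excludes blocked cells): (1,1)→(4,4): 10; (4,4)→(4,6): 1; product = 10.
That gives 10 routes.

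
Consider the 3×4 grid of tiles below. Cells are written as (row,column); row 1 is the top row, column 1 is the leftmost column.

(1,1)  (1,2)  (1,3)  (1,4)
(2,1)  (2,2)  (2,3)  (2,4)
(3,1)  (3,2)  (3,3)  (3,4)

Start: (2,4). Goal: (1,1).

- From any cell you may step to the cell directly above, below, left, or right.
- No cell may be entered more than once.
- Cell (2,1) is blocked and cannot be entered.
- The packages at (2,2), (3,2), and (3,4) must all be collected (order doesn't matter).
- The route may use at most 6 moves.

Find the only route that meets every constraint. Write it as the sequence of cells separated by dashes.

(2,4) - (3,4) - (3,3) - (3,2) - (2,2) - (1,2) - (1,1)

The 6-move cap with required stops at (2,2), (3,2), (3,4) leaves no slack for detours.
Route from (2,4): down to (3,4), 2× left (reaching (3,2)), 2× up (reaching (1,2)), left to (1,1) — 6 moves in all.
Check: all required cells visited; 6 ≤ 6 moves.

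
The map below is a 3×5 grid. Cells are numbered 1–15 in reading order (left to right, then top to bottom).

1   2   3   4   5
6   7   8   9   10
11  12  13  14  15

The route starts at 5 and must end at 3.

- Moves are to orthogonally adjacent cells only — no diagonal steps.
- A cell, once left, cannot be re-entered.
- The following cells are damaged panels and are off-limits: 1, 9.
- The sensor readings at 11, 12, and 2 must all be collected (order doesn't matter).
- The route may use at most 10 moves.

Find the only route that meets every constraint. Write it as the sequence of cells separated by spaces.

The 10-move cap with required stops at 11, 12, 2 leaves no slack for detours.
Route from 5: 2× down (reaching 15), 4× left (reaching 11), up to 6, right to 7, up to 2, right to 3 — 10 moves in all.
Check: all required cells visited; 10 ≤ 10 moves.

5 10 15 14 13 12 11 6 7 2 3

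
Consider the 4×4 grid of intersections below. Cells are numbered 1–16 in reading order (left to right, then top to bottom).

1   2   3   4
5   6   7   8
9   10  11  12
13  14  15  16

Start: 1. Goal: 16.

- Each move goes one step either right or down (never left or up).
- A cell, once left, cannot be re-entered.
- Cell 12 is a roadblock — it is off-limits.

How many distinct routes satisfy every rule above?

A right/down-only route from 1 to 16 makes exactly 3 down-moves and 3 right-moves in some order.
With no other constraints that would be C(6,3) = 20 routes.
Subtract routes through each blocked cell (inclusion–exclusion for overlaps): − through 12: 10 → 10.
That gives 10 routes.

10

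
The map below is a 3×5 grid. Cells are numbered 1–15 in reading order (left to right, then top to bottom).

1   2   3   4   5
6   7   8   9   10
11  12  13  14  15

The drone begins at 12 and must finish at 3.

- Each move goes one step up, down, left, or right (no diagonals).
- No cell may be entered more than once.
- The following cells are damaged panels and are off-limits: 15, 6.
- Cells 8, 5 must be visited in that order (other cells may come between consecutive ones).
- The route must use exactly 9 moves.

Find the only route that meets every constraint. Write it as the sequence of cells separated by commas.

The waypoints must appear in the order 8, 5, with no cell reused.
Route from 12: up 1 to 7, right 1 to 8, down 1 to 13, right 1 to 14, up 1 to 9, right 1 to 10, up 1 to 5, left 2 to 3 — 9 moves in all.
Check: order respected (8 at step 2, 5 at step 7); 9 moves as required.

12, 7, 8, 13, 14, 9, 10, 5, 4, 3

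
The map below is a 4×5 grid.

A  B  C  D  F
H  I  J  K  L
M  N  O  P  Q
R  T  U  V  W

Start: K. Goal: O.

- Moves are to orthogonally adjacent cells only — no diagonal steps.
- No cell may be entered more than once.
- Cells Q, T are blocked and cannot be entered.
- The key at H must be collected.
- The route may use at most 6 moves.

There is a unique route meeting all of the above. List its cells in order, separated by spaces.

The 6-move cap with required stops at H leaves no slack for detours.
Route from K: left 3 to H, down 1 to M, right 2 to O — 6 moves in all.
Check: all required cells visited; 6 ≤ 6 moves.

K J I H M N O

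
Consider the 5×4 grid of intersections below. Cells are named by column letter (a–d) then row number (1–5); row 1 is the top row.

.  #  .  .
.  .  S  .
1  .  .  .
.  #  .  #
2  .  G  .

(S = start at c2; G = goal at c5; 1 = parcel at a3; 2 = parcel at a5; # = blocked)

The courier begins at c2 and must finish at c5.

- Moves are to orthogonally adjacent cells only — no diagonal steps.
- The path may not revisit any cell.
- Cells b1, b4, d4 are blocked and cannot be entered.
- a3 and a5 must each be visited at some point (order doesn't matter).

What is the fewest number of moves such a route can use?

Any route passes through a3 and a5 in some order between c2 and c5. Summing Manhattan distances along each leg and taking the cheapest ordering (c2 → a3 → a5 → c5) gives a lower bound of 3 + 2 + 2 = 7 moves.
A route of 7 moves achieves this: c2 → c3 → b3 → a3 → a4 → a5 → b5 → c5.
Since 7 matches the lower bound, it is optimal.

7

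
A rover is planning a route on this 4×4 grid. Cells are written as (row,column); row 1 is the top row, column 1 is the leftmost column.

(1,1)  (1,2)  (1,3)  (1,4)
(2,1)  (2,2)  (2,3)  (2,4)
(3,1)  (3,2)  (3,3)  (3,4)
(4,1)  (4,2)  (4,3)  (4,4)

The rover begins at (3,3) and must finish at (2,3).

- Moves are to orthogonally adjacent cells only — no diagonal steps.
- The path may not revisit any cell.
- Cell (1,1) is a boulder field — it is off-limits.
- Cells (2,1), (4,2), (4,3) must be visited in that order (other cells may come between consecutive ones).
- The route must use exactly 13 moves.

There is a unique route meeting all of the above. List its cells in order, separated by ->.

(3,3) -> (3,2) -> (2,2) -> (2,1) -> (3,1) -> (4,1) -> (4,2) -> (4,3) -> (4,4) -> (3,4) -> (2,4) -> (1,4) -> (1,3) -> (2,3)

The waypoints must appear in the order (2,1), (4,2), (4,3), with no cell reused.
Route from (3,3): left to (3,2), up to (2,2), left to (2,1), 2× down (reaching (4,1)), 3× right (reaching (4,4)), 3× up (reaching (1,4)), left to (1,3), down to (2,3) — 13 moves in all.
Check: order respected ((2,1) at step 3, (4,2) at step 6, (4,3) at step 7); 13 moves as required.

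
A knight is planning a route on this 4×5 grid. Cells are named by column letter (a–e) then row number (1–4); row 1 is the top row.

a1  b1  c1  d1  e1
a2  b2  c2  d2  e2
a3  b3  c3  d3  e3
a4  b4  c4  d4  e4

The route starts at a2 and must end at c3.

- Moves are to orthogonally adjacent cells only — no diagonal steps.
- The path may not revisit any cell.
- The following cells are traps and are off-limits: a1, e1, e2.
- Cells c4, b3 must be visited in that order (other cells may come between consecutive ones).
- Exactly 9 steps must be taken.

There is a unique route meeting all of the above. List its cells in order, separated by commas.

a2, b2, c2, d2, d3, d4, c4, b4, b3, c3

The waypoints must appear in the order c4, b3, with no cell reused.
Route from a2: 3× right (reaching d2), 2× down (reaching d4), 2× left (reaching b4), up to b3, right to c3 — 9 moves in all.
Check: order respected (c4 at step 6, b3 at step 8); 9 moves as required.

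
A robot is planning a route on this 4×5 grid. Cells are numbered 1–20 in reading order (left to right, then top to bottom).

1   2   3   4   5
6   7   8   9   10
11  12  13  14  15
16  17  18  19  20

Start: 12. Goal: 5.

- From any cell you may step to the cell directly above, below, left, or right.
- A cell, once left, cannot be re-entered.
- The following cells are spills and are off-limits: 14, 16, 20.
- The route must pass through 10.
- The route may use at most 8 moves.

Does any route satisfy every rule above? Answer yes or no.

yes

One route that works: 12 → 7 → 8 → 9 → 10 → 5.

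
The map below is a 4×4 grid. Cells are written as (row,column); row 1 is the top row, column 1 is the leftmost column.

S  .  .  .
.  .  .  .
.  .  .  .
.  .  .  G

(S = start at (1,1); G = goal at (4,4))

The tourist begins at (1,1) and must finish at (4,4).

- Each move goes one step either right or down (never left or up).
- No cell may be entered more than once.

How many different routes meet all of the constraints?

20

A right/down-only route from (1,1) to (4,4) makes exactly 3 down-moves and 3 right-moves in some order.
With no other constraints that would be C(6,3) = 20 routes.
That gives 20 routes.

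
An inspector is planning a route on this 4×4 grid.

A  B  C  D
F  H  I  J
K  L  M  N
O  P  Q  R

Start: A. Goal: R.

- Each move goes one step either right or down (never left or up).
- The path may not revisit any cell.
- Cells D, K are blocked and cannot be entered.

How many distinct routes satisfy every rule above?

A right/down-only route from A to R makes exactly 3 down-moves and 3 right-moves in some order.
With no other constraints that would be C(6,3) = 20 routes.
Subtract routes through each blocked cell (inclusion–exclusion for overlaps): − through D: 1 − through K: 4 → 15.
That gives 15 routes.

15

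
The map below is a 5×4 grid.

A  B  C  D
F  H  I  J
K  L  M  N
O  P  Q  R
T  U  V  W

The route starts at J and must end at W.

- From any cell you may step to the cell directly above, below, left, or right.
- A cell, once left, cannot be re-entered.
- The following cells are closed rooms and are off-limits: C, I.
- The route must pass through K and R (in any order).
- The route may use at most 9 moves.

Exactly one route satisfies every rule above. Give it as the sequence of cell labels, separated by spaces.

Any route must reach K and R and still end at W within 9 moves, so the order of the required stops is forced.
Route from J: down to N, 3× left (reaching K), down to O, 3× right (reaching R), down to W — 9 moves in all.
Check: all required cells visited; 9 ≤ 9 moves.

J N M L K O P Q R W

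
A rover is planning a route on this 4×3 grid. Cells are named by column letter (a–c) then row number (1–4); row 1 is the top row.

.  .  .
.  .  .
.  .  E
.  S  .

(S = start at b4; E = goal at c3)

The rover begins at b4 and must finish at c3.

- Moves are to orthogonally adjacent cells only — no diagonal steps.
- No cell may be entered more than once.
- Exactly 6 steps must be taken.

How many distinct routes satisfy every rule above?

5

Need simple routes of exactly 6 moves from b4 to c3 (Manhattan distance 2, so 2 moves are spent on a detour and 2 undoing it).
Enumerating: b4 b3 b2 b1 c1 c2 c3 | b4 b3 a3 a2 b2 c2 c3 | b4 a4 a3 a2 b2 b3 c3 | b4 a4 a3 a2 b2 c2 c3 | b4 a4 a3 b3 b2 c2 c3.
That gives 5 routes.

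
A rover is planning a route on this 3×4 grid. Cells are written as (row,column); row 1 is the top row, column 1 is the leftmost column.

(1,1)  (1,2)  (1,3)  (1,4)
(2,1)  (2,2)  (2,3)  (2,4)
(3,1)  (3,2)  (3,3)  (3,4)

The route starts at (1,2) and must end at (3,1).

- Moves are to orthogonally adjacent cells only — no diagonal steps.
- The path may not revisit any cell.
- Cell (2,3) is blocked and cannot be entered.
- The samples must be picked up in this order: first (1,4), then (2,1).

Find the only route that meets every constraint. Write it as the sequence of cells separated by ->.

The waypoints must appear in the order (1,4), (2,1), with no cell reused.
Route from (1,2): 2× right (reaching (1,4)), 2× down (reaching (3,4)), 2× left (reaching (3,2)), up to (2,2), left to (2,1), down to (3,1) — 9 moves in all.
Check: order respected ((1,4) at step 2, (2,1) at step 8).

(1,2) -> (1,3) -> (1,4) -> (2,4) -> (3,4) -> (3,3) -> (3,2) -> (2,2) -> (2,1) -> (3,1)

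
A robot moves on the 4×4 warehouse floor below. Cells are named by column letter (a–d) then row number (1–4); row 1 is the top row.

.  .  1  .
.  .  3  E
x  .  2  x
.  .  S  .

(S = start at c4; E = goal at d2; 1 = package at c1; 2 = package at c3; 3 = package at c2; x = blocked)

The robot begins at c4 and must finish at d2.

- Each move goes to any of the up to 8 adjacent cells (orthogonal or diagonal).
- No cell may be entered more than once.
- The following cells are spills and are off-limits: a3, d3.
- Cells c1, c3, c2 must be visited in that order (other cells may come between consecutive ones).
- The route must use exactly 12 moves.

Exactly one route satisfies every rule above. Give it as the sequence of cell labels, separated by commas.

The waypoints must appear in the order c1, c3, c2, with no cell reused.
Route from c4: 2× left (reaching a4), up-right to b3, up-left to a2, up to a1, 2× right (reaching c1), down-left to b2, down-right to c3, up to c2, up-right to d1, down to d2 — 12 moves in all.
Check: order respected (1 at step 7, 2 at step 9, 3 at step 10); 12 moves as required.

c4, b4, a4, b3, a2, a1, b1, c1, b2, c3, c2, d1, d2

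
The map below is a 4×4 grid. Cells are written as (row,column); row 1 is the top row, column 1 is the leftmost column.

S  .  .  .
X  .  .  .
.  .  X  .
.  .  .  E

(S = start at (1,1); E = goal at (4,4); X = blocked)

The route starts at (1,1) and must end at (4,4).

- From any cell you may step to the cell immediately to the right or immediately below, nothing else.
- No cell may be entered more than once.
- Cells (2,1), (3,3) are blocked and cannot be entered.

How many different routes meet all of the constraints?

A right/down-only route from (1,1) to (4,4) makes exactly 3 down-moves and 3 right-moves in some order.
With no other constraints that would be C(6,3) = 20 routes.
Subtract routes through each blocked cell (inclusion–exclusion for overlaps): − through (2,1): 10 − through (3,3): 12 + through (2,1)&(3,3): 6 → 4.
That gives 4 routes.

4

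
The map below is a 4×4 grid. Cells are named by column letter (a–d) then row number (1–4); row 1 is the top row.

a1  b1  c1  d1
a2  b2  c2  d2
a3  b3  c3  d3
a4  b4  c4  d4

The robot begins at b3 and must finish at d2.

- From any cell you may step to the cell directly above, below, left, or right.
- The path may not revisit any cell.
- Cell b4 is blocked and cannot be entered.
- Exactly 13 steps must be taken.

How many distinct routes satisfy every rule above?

Need simple routes of exactly 13 moves from b3 to d2 (Manhattan distance 3, so 5 moves are spent on a detour and 5 undoing it).
No route satisfies every constraint, so the count is 0.

0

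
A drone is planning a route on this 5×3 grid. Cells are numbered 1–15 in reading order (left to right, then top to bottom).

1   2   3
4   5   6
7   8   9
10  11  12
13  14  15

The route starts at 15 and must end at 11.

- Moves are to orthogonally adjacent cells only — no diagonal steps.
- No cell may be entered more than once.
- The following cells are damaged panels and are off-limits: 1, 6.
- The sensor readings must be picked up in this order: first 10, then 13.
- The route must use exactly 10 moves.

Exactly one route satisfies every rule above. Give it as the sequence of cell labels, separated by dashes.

The waypoints must appear in the order 10, 13, with no cell reused.
Route from 15: up 2 to 9, left 1 to 8, up 1 to 5, left 1 to 4, down 3 to 13, right 1 to 14, up 1 to 11 — 10 moves in all.
Check: order respected (10 at step 7, 13 at step 8); 10 moves as required.

15 - 12 - 9 - 8 - 5 - 4 - 7 - 10 - 13 - 14 - 11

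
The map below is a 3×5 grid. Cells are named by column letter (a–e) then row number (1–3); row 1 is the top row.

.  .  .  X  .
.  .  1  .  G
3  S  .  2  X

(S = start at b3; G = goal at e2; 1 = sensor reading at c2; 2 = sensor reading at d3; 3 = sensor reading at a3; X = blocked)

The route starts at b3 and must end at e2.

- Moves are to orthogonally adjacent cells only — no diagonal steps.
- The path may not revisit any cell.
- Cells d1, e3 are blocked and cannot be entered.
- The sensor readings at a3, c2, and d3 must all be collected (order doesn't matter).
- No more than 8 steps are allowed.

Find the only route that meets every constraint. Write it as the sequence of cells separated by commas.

Any route must reach a3, c2, and d3 and still end at e2 within 8 moves, so the order of the required stops is forced.
Route from b3: left 1 to a3, up 1 to a2, right 2 to c2, down 1 to c3, right 1 to d3, up 1 to d2, right 1 to e2 — 8 moves in all.
Check: all required cells visited; 8 ≤ 8 moves.

b3, a3, a2, b2, c2, c3, d3, d2, e2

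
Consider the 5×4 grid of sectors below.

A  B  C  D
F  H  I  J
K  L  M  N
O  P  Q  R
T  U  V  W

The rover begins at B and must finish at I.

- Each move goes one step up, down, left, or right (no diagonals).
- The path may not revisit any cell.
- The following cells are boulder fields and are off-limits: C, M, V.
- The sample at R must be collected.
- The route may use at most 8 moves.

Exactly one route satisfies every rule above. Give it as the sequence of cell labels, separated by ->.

B -> H -> L -> P -> Q -> R -> N -> J -> I

The budget equals the shortest possible length, so every move has to be on a shortest route through the required cells.
Route from B: 3× down (reaching P), 2× right (reaching R), 2× up (reaching J), left to I — 8 moves in all.
Check: all required cells visited; 8 ≤ 8 moves.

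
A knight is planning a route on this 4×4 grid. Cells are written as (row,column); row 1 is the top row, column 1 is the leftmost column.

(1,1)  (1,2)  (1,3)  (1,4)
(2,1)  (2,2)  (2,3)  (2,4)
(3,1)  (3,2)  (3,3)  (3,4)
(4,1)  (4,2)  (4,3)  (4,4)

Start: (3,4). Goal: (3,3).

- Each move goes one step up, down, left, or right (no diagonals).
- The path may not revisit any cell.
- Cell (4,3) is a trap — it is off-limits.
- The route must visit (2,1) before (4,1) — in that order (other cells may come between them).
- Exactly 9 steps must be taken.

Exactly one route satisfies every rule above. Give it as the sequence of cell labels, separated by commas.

The waypoints must appear in the order (2,1), (4,1), with no cell reused.
Route from (3,4): up 1 to (2,4), left 3 to (2,1), down 2 to (4,1), right 1 to (4,2), up 1 to (3,2), right 1 to (3,3) — 9 moves in all.
Check: order respected ((2,1) at step 4, (4,1) at step 6); 9 moves as required.

(3,4), (2,4), (2,3), (2,2), (2,1), (3,1), (4,1), (4,2), (3,2), (3,3)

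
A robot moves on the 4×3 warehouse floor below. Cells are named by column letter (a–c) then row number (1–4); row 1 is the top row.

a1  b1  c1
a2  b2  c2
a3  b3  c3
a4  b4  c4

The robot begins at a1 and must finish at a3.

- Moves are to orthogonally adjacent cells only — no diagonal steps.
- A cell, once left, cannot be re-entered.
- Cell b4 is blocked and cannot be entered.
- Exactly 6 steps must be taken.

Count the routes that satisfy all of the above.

5

Need simple routes of exactly 6 moves from a1 to a3 (Manhattan distance 2, so 2 moves are spent on a detour and 2 undoing it).
Enumerating: a1 a2 b2 c2 c3 b3 a3 | a1 b1 b2 c2 c3 b3 a3 | a1 b1 c1 c2 c3 b3 a3 | a1 b1 c1 c2 b2 b3 a3 | a1 b1 c1 c2 b2 a2 a3.
That gives 5 routes.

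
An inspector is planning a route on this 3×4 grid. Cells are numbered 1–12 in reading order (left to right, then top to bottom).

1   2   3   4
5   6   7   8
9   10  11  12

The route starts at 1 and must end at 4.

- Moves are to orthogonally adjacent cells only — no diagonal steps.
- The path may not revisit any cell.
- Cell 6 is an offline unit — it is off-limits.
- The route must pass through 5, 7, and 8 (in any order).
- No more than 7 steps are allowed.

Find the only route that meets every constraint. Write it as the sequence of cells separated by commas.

1, 5, 9, 10, 11, 7, 8, 4

The budget equals the shortest possible length, so every move has to be on a shortest route through the required cells.
Route from 1: down 2 to 9, right 2 to 11, up 1 to 7, right 1 to 8, up 1 to 4 — 7 moves in all.
Check: all required cells visited; 7 ≤ 7 moves.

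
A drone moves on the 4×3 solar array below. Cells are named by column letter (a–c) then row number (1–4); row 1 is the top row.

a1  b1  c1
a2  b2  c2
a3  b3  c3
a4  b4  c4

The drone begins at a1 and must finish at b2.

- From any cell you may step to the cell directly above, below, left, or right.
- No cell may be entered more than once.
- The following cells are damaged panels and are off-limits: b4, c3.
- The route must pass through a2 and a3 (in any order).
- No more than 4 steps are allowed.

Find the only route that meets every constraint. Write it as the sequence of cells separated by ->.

Any route must reach a2 and a3 and still end at b2 within 4 moves, so the order of the required stops is forced.
Route from a1: down 2 to a3, right 1 to b3, up 1 to b2 — 4 moves in all.
Check: all required cells visited; 4 ≤ 4 moves.

a1 -> a2 -> a3 -> b3 -> b2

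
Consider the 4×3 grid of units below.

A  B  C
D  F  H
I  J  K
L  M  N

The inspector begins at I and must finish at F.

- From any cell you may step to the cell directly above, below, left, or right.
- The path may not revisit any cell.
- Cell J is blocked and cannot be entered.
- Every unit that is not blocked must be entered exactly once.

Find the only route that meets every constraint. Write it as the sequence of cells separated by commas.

I, L, M, N, K, H, C, B, A, D, F

Need to visit all 11 open cells exactly once, starting at I and ending at F.
Route from I: down to L, 2× right (reaching N), 3× up (reaching C), 2× left (reaching A), down to D, right to F — 10 moves in all.
Check: all 11 open cells covered.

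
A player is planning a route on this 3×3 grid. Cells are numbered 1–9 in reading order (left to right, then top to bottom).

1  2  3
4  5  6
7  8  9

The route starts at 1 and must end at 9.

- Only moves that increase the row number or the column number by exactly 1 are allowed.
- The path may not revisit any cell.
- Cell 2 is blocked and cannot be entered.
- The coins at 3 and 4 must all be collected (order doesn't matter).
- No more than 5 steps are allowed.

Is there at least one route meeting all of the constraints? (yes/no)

4 is below but to the left of 3: going 3 → 4 would need a leftward move and 4 → 3 an upward move, so no right/down-only route can visit both required cells.

no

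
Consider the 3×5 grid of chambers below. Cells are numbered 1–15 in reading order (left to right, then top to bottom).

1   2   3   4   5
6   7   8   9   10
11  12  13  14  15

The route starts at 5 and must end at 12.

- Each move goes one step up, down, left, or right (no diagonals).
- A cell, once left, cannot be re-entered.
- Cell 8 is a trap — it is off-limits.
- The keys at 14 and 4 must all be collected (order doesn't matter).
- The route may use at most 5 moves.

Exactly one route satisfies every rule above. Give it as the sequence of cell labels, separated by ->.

Any route must reach 14 and 4 and still end at 12 within 5 moves, so the order of the required stops is forced.
Route from 5: left to 4, 2× down (reaching 14), 2× left (reaching 12) — 5 moves in all.
Check: all required cells visited; 5 ≤ 5 moves.

5 -> 4 -> 9 -> 14 -> 13 -> 12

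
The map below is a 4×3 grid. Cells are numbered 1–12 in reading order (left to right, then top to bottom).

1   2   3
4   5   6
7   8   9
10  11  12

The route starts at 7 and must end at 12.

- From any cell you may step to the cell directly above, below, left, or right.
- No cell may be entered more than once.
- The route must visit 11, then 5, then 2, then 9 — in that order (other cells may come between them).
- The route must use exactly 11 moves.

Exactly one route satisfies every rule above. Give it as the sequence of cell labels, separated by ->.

The waypoints must appear in the order 11, 5, 2, 9, with no cell reused.
Route from 7: down 1 to 10, right 1 to 11, up 2 to 5, left 1 to 4, up 1 to 1, right 2 to 3, down 3 to 12 — 11 moves in all.
Check: order respected (11 at step 2, 5 at step 4, 2 at step 7, 9 at step 10); 11 moves as required.

7 -> 10 -> 11 -> 8 -> 5 -> 4 -> 1 -> 2 -> 3 -> 6 -> 9 -> 12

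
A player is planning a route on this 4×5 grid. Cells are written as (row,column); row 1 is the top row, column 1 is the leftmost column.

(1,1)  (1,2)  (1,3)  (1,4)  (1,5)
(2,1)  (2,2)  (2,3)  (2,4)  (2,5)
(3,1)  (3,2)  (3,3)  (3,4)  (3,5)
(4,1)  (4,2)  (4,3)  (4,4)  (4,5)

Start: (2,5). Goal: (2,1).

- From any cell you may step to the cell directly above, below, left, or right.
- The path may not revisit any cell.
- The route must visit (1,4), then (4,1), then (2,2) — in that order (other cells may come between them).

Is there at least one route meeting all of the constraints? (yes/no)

yes

One route that works: (2,5) → (1,5) → (1,4) → (2,4) → (3,4) → (4,4) → (4,3) → (4,2) → (4,1) → (3,1) → (3,2) → (2,2) → (2,1).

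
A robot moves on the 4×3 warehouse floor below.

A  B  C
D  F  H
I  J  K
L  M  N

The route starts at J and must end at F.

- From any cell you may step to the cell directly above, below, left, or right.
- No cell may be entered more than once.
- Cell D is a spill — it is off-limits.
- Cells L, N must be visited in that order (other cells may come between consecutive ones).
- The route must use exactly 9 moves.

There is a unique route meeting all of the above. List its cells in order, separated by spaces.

The waypoints must appear in the order L, N, with no cell reused.
Route from J: left 1 to I, down 1 to L, right 2 to N, up 3 to C, left 1 to B, down 1 to F — 9 moves in all.
Check: order respected (L at step 2, N at step 4); 9 moves as required.

J I L M N K H C B F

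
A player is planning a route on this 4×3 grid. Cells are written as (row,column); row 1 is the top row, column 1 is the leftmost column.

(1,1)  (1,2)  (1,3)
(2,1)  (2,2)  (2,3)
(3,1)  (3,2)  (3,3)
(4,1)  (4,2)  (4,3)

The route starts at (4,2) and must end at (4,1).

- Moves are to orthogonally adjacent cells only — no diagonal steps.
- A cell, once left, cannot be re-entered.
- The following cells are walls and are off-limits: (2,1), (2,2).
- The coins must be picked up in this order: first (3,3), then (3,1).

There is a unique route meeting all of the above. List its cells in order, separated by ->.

The waypoints must appear in the order (3,3), (3,1), with no cell reused.
Route from (4,2): right 1 to (4,3), up 1 to (3,3), left 2 to (3,1), down 1 to (4,1) — 5 moves in all.
Check: order respected ((3,3) at step 2, (3,1) at step 4).

(4,2) -> (4,3) -> (3,3) -> (3,2) -> (3,1) -> (4,1)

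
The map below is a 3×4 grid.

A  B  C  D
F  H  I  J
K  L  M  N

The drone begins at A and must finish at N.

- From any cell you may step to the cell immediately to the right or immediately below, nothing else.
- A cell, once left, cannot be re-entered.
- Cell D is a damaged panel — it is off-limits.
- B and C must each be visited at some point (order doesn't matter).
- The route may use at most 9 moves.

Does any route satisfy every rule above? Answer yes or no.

yes

One route that works: A → B → C → I → M → N.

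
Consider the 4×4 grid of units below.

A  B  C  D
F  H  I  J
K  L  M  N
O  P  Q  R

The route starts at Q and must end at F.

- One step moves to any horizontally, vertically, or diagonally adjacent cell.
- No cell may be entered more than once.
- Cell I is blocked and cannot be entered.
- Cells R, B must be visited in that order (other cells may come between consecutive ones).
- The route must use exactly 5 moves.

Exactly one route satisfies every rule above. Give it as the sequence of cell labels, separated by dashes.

Q - R - M - H - B - F

The waypoints must appear in the order R, B, with no cell reused.
Route from Q: right to R, 2× up-left (reaching H), up to B, down-left to F — 5 moves in all.
Check: order respected (R at step 1, B at step 4); 5 moves as required.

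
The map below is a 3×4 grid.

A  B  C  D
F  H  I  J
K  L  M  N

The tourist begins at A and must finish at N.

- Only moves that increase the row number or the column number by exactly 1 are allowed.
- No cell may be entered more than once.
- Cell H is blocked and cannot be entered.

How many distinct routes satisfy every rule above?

4

A right/down-only route from A to N makes exactly 2 down-moves and 3 right-moves in some order.
With no other constraints that would be C(5,2) = 10 routes.
Subtract routes through each blocked cell (inclusion–exclusion for overlaps): − through H: 6 → 4.
That gives 4 routes.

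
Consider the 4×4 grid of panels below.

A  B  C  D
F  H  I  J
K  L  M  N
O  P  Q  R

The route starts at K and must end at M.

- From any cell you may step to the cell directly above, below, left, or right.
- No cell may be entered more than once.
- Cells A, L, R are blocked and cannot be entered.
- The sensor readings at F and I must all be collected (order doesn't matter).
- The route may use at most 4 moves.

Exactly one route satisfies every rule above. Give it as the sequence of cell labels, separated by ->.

Any route must reach F and I and still end at M within 4 moves, so the order of the required stops is forced.
Route from K: up 1 to F, right 2 to I, down 1 to M — 4 moves in all.
Check: all required cells visited; 4 ≤ 4 moves.

K -> F -> H -> I -> M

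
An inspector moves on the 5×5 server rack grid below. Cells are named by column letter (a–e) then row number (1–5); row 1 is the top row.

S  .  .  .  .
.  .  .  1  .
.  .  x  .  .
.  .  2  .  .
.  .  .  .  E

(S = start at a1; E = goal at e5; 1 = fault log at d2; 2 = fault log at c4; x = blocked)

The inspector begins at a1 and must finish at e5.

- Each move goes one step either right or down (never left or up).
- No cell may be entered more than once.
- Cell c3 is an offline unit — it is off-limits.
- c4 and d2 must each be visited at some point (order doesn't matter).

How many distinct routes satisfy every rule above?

A right/down-only route from a1 to e5 makes exactly 4 down-moves and 4 right-moves in some order.
With no other constraints that would be C(8,4) = 70 routes.
c4 is below but to the left of d2: going d2 → c4 would need a leftward move and c4 → d2 an upward move, so no right/down-only route can visit both required cells.
No route satisfies every constraint, so the count is 0.

0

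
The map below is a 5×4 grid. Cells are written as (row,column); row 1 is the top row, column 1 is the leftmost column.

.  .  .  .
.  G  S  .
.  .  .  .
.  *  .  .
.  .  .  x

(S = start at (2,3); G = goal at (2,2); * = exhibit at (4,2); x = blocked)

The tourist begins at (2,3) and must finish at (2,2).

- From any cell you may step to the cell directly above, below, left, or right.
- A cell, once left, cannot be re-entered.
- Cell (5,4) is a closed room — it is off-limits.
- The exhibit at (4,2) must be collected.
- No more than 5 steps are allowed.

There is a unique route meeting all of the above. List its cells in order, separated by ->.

(2,3) -> (3,3) -> (4,3) -> (4,2) -> (3,2) -> (2,2)

The 5-move cap with required stops at (4,2) leaves no slack for detours.
Route from (2,3): down 2 to (4,3), left 1 to (4,2), up 2 to (2,2) — 5 moves in all.
Check: all required cells visited; 5 ≤ 5 moves.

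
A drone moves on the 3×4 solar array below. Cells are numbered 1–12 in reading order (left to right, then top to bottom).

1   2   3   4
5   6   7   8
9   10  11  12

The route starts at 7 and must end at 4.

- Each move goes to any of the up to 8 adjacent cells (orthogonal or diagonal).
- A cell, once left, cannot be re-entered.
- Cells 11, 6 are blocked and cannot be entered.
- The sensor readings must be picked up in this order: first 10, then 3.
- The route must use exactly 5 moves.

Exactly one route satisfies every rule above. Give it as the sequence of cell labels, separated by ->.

7 -> 10 -> 5 -> 2 -> 3 -> 4

The waypoints must appear in the order 10, 3, with no cell reused.
Route from 7: down-left 1 to 10, up-left 1 to 5, up-right 1 to 2, right 2 to 4 — 5 moves in all.
Check: order respected (10 at step 1, 3 at step 4); 5 moves as required.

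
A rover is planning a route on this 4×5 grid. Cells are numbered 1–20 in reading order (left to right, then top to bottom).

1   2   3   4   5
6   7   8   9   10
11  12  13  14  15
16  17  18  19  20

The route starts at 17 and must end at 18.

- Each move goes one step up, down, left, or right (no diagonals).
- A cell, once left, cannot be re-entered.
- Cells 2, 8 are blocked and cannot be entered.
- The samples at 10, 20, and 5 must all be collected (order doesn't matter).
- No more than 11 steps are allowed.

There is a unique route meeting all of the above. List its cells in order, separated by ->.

Any route must reach 10, 20, and 5 and still end at 18 within 11 moves, so the order of the required stops is forced.
Route from 17: up 1 to 12, right 2 to 14, up 2 to 4, right 1 to 5, down 3 to 20, left 2 to 18 — 11 moves in all.
Check: all required cells visited; 11 ≤ 11 moves.

17 -> 12 -> 13 -> 14 -> 9 -> 4 -> 5 -> 10 -> 15 -> 20 -> 19 -> 18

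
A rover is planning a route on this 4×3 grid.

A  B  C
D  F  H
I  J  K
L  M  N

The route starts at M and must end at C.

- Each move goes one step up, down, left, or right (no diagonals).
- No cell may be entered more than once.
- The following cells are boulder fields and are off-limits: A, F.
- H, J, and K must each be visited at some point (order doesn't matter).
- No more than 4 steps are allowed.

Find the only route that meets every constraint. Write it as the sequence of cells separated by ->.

The budget equals the shortest possible length, so every move has to be on a shortest route through the required cells.
Route from M: up to J, right to K, 2× up (reaching C) — 4 moves in all.
Check: all required cells visited; 4 ≤ 4 moves.

M -> J -> K -> H -> C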